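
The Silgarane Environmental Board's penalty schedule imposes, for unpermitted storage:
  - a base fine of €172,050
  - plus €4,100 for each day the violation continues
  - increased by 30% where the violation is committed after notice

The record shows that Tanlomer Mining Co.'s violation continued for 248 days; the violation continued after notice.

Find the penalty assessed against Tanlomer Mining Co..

Per-day component: 248 × €4,100 = €1,016,800
Base plus per-day: €172,050 + €1,016,800 = €1,188,850
Enhancement: 30% of €1,188,850 = €356,655
Enhanced fine: €1,188,850 + €356,655 = €1,545,505

€1,545,505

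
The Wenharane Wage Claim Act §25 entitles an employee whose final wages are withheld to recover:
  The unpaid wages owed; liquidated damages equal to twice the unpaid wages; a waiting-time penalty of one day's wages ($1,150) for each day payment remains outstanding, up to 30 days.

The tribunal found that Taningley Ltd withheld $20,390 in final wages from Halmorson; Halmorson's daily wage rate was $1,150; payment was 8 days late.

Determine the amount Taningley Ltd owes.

Doubled: 2 × $20,390 = $40,780
Penalty days: min(8, 30) = 8
Waiting-time penalty: 8 × $1,150 = $9,200
Total award: $20,390 + $40,780 + $9,200 = $70,370

$70,370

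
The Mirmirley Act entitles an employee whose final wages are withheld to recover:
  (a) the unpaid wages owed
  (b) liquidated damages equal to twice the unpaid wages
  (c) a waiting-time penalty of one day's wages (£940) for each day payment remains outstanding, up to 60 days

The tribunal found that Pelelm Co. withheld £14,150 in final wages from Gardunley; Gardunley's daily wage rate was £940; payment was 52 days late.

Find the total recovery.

Total award: £91,330

Doubled: 2 × £14,150 = £28,300
Penalty days: min(52, 60) = 52
Waiting-time penalty: 52 × £940 = £48,880
Total award: £14,150 + £28,300 + £48,880 = £91,330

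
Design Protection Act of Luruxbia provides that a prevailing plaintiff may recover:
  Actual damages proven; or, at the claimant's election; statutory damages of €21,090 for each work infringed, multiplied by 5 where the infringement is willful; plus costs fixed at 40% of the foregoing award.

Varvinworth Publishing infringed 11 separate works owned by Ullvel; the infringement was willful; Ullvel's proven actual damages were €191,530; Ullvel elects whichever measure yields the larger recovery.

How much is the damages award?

Statutory damages: 11 × €21,090 = €231,990
Multiplied by 5: 5 × €231,990 = €1,159,950
Greater of actual damages (€191,530) or enhanced statutory damages (€1,159,950): €1,159,950
Costs: 40% of €1,159,950 = €463,980
Award plus costs: €1,159,950 + €463,980 = €1,623,930

€1,623,930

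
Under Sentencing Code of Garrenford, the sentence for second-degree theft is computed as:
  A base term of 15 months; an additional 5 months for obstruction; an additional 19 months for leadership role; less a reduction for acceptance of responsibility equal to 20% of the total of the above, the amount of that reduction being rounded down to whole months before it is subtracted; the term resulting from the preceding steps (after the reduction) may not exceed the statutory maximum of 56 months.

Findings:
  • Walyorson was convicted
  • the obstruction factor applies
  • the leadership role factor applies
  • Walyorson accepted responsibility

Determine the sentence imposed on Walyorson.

Obstruction enhancement: +5 months
Leadership role enhancement: +19 months
Adjusted term: 15 months + 5 months + 19 months = 39 months
Acceptance of responsibility reduction: 20% of 39 months = 7 months (rounded down)
After reduction: 39 − 7 = 32 months
Cap at 56 months: 32 months is within the cap, no reduction.

32 months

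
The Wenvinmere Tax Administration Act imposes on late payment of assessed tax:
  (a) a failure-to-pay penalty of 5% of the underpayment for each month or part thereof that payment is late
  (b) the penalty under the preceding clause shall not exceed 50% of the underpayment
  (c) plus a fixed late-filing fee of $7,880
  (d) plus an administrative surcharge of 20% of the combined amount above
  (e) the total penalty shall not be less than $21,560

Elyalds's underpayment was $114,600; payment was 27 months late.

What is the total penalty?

Accrued rate: 5% × 27 = 135%, capped at 50% → 50%
Failure-to-pay penalty: 50% of $114,600 = $57,300
Penalty before surcharge: $57,300 + $7,880 = $65,180
Administrative surcharge: 20% of $65,180 = $13,036
Total penalty: $65,180 + $13,036 = $78,216
Minimum $21,560: $78,216 meets the minimum, no increase.

$78,216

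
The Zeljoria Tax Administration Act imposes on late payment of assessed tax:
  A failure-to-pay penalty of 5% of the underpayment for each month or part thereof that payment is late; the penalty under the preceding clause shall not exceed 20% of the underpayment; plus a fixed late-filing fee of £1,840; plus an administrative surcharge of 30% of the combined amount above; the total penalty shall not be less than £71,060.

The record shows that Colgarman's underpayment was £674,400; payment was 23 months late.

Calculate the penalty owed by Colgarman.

£177,736

Accrued rate: 5% × 23 = 115%, capped at 20% → 20%
Failure-to-pay penalty: 20% of £674,400 = £134,880
Penalty before surcharge: £134,880 + £1,840 = £136,720
Administrative surcharge: 30% of £136,720 = £41,016
Total penalty: £136,720 + £41,016 = £177,736
Minimum £71,060: £177,736 meets the minimum, no increase.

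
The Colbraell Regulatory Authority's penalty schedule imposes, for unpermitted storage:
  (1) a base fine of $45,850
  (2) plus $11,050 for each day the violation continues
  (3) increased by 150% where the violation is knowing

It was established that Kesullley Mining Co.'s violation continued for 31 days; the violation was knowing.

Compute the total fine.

$971,000

Per-day component: 31 × $11,050 = $342,550
Base plus per-day: $45,850 + $342,550 = $388,400
Enhancement: 150% of $388,400 = $582,600
Enhanced fine: $388,400 + $582,600 = $971,000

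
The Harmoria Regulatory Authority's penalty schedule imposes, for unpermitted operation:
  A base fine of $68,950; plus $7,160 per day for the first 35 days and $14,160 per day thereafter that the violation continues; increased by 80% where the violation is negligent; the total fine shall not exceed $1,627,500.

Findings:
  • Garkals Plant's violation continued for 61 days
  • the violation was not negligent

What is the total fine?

Civil penalty: $687,710

First 35 days: 35 × $7,160 = $250,600
Remaining days: (61 − 35) × $14,160 = $368,160
Per-day component: $250,600 + $368,160 = $618,760
Base plus per-day: $68,950 + $618,760 = $687,710
The violation was not negligent: no 80% increase.
Cap at $1,627,500: $687,710 is within the cap, no reduction.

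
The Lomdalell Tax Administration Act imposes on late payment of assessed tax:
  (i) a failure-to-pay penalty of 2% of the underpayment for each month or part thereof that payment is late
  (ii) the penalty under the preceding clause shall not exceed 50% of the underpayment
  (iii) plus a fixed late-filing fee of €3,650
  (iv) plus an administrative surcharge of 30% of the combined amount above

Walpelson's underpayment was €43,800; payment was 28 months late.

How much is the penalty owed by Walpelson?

Accrued rate: 2% × 28 = 56%, capped at 50% → 50%
Failure-to-pay penalty: 50% of €43,800 = €21,900
Penalty before surcharge: €21,900 + €3,650 = €25,550
Administrative surcharge: 30% of €25,550 = €7,665
Total penalty: €25,550 + €7,665 = €33,215

€33,215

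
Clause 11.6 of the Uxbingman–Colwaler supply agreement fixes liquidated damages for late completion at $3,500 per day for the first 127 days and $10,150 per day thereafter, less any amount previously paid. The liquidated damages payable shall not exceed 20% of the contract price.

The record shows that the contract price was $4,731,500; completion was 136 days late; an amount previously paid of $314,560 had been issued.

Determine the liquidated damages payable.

First 127 days: 127 × $3,500 = $444,500
Remaining days: (136 − 127) × $10,150 = $91,350
Accrued per-day damages: $444,500 + $91,350 = $535,850
Less amount previously paid: $535,850 − $314,560 = $221,290
Cap: 20% of $4,731,500 = $946,300
Cap at $946,300: $221,290 is within the cap, no reduction.

$221,290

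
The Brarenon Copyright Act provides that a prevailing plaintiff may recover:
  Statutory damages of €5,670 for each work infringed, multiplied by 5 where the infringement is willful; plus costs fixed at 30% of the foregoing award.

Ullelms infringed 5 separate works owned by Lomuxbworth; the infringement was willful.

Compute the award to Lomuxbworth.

Statutory damages: 5 × €5,670 = €28,350
Multiplied by 5: 5 × €28,350 = €141,750
Costs: 30% of €141,750 = €42,525
Award plus costs: €141,750 + €42,525 = €184,275

€184,275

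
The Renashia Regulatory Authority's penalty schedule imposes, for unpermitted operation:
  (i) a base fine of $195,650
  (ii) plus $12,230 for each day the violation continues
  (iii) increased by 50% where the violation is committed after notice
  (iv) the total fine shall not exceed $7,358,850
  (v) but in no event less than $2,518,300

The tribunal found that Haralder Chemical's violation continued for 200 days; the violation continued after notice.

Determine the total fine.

Civil penalty: $3,962,475

Per-day component: 200 × $12,230 = $2,446,000
Base plus per-day: $195,650 + $2,446,000 = $2,641,650
Enhancement: 50% of $2,641,650 = $1,320,825
Enhanced fine: $2,641,650 + $1,320,825 = $3,962,475
Cap at $7,358,850: $3,962,475 is within the cap, no reduction.
Minimum $2,518,300: $3,962,475 meets the minimum, no increase.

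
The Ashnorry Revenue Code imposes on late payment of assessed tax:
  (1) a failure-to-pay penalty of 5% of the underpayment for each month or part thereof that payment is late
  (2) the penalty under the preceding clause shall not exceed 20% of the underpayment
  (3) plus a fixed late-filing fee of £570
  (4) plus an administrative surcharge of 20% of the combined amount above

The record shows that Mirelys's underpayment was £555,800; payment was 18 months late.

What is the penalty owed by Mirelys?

Penalty: £134,076

Accrued rate: 5% × 18 = 90%, capped at 20% → 20%
Failure-to-pay penalty: 20% of £555,800 = £111,160
Penalty before surcharge: £111,160 + £570 = £111,730
Administrative surcharge: 20% of £111,730 = £22,346
Total penalty: £111,730 + £22,346 = £134,076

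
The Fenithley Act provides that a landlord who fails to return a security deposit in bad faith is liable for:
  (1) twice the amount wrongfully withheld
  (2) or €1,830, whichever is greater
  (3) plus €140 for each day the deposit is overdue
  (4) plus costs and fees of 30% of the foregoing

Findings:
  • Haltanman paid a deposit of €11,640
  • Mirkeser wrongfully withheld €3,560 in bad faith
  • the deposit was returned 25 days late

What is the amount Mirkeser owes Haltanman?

€13,806

Doubled: 2 × €3,560 = €7,120
Minimum €1,830: €7,120 meets the minimum, no increase.
Late-return penalty: 25 × €140 = €3,500
Damages plus late penalty: €7,120 + €3,500 = €10,620
Costs and fees: 30% of €10,620 = €3,186
Total recovery: €10,620 + €3,186 = €13,806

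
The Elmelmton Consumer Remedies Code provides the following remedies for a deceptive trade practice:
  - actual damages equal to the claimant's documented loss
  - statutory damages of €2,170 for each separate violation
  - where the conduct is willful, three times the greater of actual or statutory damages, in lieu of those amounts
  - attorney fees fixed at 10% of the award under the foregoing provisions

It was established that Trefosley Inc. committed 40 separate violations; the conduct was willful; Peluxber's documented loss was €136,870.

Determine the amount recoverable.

Statutory damages: 40 × €2,170 = €86,800
Greater of actual damages (€136,870) or statutory damages (€86,800): €136,870
Trebled: 3 × €136,870 = €410,610
Attorney fees: 10% of €410,610 = €41,061
Total recovery: €410,610 + €41,061 = €451,671

€451,671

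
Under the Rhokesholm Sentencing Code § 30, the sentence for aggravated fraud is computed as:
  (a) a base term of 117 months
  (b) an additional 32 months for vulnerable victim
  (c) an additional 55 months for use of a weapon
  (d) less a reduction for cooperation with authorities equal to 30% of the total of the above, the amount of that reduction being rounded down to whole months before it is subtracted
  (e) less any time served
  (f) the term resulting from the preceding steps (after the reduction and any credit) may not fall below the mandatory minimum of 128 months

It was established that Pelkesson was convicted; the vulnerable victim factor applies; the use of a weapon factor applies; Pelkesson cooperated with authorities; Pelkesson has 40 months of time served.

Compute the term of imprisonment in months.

128 months

Vulnerable victim enhancement: +32 months
Use of a weapon enhancement: +55 months
Adjusted term: 117 months + 32 months + 55 months = 204 months
Cooperation with authorities reduction: 30% of 204 months = 61 months (rounded down)
After reduction: 204 − 61 = 143 months
Less time served: 143 months − 40 months = 103 months
Minimum 128 months: 103 months is below the minimum → 128 months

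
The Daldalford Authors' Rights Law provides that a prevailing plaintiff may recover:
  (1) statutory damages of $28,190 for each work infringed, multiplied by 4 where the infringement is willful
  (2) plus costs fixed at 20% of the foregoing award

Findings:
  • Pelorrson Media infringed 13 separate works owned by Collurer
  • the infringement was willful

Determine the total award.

Award: $1,759,056

Statutory damages: 13 × $28,190 = $366,470
Multiplied by 4: 4 × $366,470 = $1,465,880
Costs: 20% of $1,465,880 = $293,176
Award plus costs: $1,465,880 + $293,176 = $1,759,056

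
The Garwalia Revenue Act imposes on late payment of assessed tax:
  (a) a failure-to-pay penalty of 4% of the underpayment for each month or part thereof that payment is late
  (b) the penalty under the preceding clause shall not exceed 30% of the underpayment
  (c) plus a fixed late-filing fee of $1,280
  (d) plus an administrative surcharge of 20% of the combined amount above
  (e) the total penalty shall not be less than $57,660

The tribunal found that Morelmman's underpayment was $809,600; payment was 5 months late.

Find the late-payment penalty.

Accrued rate: 4% × 5 = 20%, capped at 30% → 20%
Failure-to-pay penalty: 20% of $809,600 = $161,920
Penalty before surcharge: $161,920 + $1,280 = $163,200
Administrative surcharge: 20% of $163,200 = $32,640
Total penalty: $163,200 + $32,640 = $195,840
Minimum $57,660: $195,840 meets the minimum, no increase.

Penalty: $195,840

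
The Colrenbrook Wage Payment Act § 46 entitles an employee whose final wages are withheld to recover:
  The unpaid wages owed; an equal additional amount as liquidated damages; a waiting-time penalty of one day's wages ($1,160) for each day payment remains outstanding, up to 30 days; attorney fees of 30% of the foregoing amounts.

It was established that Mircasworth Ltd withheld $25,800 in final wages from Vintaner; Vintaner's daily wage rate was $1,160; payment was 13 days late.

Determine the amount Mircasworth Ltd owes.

Liquidated damages (equal amount): $25,800
Penalty days: min(13, 30) = 13
Waiting-time penalty: 13 × $1,160 = $15,080
Subtotal: $25,800 + $25,800 + $15,080 = $66,680
Attorney fees: 30% of $66,680 = $20,004
Total award: $66,680 + $20,004 = $86,684

$86,684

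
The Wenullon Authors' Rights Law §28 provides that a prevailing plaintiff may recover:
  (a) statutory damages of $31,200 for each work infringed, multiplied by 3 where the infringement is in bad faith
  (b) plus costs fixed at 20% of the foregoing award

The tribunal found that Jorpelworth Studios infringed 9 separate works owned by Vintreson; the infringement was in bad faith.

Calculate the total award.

Statutory damages: 9 × $31,200 = $280,800
Trebled: 3 × $280,800 = $842,400
Costs: 20% of $842,400 = $168,480
Award plus costs: $842,400 + $168,480 = $1,010,880

$1,010,880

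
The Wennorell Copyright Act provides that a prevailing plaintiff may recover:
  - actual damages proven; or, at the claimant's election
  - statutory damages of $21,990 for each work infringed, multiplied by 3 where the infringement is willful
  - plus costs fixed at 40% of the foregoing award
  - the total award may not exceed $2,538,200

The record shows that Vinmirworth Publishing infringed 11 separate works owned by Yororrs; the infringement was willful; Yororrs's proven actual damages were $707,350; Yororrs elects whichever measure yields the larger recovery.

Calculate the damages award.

Statutory damages: 11 × $21,990 = $241,890
Trebled: 3 × $241,890 = $725,670
Greater of actual damages ($707,350) or enhanced statutory damages ($725,670): $725,670
Costs: 40% of $725,670 = $290,268
Award plus costs: $725,670 + $290,268 = $1,015,938
Cap at $2,538,200: $1,015,938 is within the cap, no reduction.

$1,015,938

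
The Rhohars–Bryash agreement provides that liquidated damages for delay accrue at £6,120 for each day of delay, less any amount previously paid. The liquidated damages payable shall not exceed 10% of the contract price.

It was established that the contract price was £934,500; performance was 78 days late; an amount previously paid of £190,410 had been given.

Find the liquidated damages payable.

Per-day damages: 78 × £6,120 = £477,360
Less amount previously paid: £477,360 − £190,410 = £286,950
Cap: 10% of £934,500 = £93,450
Cap at £93,450: £286,950 exceeds the cap → £93,450

Liquidated damages: £93,450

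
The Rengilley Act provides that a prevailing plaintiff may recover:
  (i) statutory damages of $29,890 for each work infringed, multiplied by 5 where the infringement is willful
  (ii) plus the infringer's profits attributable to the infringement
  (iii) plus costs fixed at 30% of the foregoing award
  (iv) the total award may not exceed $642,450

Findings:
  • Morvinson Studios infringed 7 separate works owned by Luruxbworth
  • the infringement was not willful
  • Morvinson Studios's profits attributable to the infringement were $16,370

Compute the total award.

Statutory damages: 7 × $29,890 = $209,230
Infringement not willful: no ×5 enhancement.
Combined award: $209,230 + $16,370 = $225,600
Costs: 30% of $225,600 = $67,680
Award plus costs: $225,600 + $67,680 = $293,280
Cap at $642,450: $293,280 is within the cap, no reduction.

$293,280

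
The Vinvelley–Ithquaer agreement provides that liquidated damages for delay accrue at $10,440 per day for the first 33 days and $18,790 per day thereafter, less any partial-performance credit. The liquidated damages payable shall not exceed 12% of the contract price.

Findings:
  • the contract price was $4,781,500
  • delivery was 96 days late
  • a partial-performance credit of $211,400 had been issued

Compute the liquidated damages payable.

Liquidated damages: $573,780

First 33 days: 33 × $10,440 = $344,520
Remaining days: (96 − 33) × $18,790 = $1,183,770
Accrued per-day damages: $344,520 + $1,183,770 = $1,528,290
Less partial-performance credit: $1,528,290 − $211,400 = $1,316,890
Cap: 12% of $4,781,500 = $573,780
Cap at $573,780: $1,316,890 exceeds the cap → $573,780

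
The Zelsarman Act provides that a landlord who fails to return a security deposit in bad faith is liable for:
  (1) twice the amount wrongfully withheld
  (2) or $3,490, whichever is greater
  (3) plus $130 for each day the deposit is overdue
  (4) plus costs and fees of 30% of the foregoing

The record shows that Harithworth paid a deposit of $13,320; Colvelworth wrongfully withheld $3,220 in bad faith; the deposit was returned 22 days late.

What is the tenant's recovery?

$12,090

Doubled: 2 × $3,220 = $6,440
Minimum $3,490: $6,440 meets the minimum, no increase.
Late-return penalty: 22 × $130 = $2,860
Damages plus late penalty: $6,440 + $2,860 = $9,300
Costs and fees: 30% of $9,300 = $2,790
Total recovery: $9,300 + $2,790 = $12,090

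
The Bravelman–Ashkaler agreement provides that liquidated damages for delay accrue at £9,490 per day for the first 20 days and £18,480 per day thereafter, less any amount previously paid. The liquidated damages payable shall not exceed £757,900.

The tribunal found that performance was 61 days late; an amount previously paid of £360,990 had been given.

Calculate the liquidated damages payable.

First 20 days: 20 × £9,490 = £189,800
Remaining days: (61 − 20) × £18,480 = £757,680
Accrued per-day damages: £189,800 + £757,680 = £947,480
Less amount previously paid: £947,480 − £360,990 = £586,490
Cap at £757,900: £586,490 is within the cap, no reduction.

Liquidated damages: £586,490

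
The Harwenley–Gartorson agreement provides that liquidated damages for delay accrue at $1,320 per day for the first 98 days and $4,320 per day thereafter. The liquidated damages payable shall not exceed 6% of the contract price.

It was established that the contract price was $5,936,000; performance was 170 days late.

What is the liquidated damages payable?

$356,160

First 98 days: 98 × $1,320 = $129,360
Remaining days: (170 − 98) × $4,320 = $311,040
Accrued per-day damages: $129,360 + $311,040 = $440,400
Cap: 6% of $5,936,000 = $356,160
Cap at $356,160: $440,400 exceeds the cap → $356,160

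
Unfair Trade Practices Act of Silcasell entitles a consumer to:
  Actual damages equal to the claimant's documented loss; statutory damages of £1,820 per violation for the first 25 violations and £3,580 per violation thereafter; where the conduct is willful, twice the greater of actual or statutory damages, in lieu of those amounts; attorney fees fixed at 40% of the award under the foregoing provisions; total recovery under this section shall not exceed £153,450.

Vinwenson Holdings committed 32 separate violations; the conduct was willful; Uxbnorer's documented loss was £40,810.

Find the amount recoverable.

£153,450

First 25 violations: 25 × £1,820 = £45,500
Remaining violations: (32 − 25) × £3,580 = £25,060
Statutory damages: £45,500 + £25,060 = £70,560
Greater of actual damages (£40,810) or statutory damages (£70,560): £70,560
Doubled: 2 × £70,560 = £141,120
Attorney fees: 40% of £141,120 = £56,448
Total before cap: £141,120 + £56,448 = £197,568
Cap at £153,450: £197,568 exceeds the cap → £153,450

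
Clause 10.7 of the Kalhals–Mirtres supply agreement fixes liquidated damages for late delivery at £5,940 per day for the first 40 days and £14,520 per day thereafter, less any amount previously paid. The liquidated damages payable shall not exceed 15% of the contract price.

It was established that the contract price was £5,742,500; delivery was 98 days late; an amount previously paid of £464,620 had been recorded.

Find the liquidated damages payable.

£615,140

First 40 days: 40 × £5,940 = £237,600
Remaining days: (98 − 40) × £14,520 = £842,160
Accrued per-day damages: £237,600 + £842,160 = £1,079,760
Less amount previously paid: £1,079,760 − £464,620 = £615,140
Cap: 15% of £5,742,500 = £861,375
Cap at £861,375: £615,140 is within the cap, no reduction.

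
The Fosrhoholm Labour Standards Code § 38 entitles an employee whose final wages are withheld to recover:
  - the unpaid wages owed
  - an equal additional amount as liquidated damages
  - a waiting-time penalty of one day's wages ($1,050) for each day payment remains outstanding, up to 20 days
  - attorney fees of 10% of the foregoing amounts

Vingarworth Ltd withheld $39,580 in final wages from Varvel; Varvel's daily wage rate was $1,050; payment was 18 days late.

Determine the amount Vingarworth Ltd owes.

$107,866

Liquidated damages (equal amount): $39,580
Penalty days: min(18, 20) = 18
Waiting-time penalty: 18 × $1,050 = $18,900
Subtotal: $39,580 + $39,580 + $18,900 = $98,060
Attorney fees: 10% of $98,060 = $9,806
Total award: $98,060 + $9,806 = $107,866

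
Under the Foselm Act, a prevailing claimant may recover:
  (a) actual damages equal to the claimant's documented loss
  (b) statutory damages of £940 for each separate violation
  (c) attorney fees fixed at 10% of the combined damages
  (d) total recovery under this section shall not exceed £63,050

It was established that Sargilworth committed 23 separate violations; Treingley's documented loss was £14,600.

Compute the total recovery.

Total recovery: £39,842

Statutory damages: 23 × £940 = £21,620
Combined damages: £14,600 + £21,620 = £36,220
Attorney fees: 10% of £36,220 = £3,622
Total before cap: £36,220 + £3,622 = £39,842
Cap at £63,050: £39,842 is within the cap, no reduction.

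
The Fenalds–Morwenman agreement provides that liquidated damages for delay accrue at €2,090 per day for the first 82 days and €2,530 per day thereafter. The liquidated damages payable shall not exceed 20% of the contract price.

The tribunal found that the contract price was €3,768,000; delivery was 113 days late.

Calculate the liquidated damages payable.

€249,810

First 82 days: 82 × €2,090 = €171,380
Remaining days: (113 − 82) × €2,530 = €78,430
Accrued per-day damages: €171,380 + €78,430 = €249,810
Cap: 20% of €3,768,000 = €753,600
Cap at €753,600: €249,810 is within the cap, no reduction.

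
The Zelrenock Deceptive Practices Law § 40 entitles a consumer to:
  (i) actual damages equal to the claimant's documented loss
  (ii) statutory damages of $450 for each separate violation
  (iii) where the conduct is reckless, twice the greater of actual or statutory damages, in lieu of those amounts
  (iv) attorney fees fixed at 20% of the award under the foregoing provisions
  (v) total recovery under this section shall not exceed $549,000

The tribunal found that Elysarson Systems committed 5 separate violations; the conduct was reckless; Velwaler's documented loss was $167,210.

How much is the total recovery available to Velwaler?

$401,304

Statutory damages: 5 × $450 = $2,250
Greater of actual damages ($167,210) or statutory damages ($2,250): $167,210
Doubled: 2 × $167,210 = $334,420
Attorney fees: 20% of $334,420 = $66,884
Total before cap: $334,420 + $66,884 = $401,304
Cap at $549,000: $401,304 is within the cap, no reduction.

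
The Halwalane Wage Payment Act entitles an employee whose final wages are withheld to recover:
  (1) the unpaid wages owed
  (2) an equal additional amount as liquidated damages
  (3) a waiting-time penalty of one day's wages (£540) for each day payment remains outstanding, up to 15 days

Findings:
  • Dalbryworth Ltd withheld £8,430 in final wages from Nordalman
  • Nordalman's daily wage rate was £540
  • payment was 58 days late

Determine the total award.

Liquidated damages (equal amount): £8,430
Penalty days: min(58, 15) = 15
Waiting-time penalty: 15 × £540 = £8,100
Total award: £8,430 + £8,430 + £8,100 = £24,960

Total award: £24,960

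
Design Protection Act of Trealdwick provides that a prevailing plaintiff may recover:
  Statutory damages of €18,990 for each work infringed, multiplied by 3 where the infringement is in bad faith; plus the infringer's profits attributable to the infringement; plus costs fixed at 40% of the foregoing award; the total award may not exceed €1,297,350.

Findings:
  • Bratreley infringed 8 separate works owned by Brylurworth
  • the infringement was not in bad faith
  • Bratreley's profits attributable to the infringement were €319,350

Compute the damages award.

€659,778

Statutory damages: 8 × €18,990 = €151,920
Infringement not in bad faith: no ×3 enhancement.
Combined award: €151,920 + €319,350 = €471,270
Costs: 40% of €471,270 = €188,508
Award plus costs: €471,270 + €188,508 = €659,778
Cap at €1,297,350: €659,778 is within the cap, no reduction.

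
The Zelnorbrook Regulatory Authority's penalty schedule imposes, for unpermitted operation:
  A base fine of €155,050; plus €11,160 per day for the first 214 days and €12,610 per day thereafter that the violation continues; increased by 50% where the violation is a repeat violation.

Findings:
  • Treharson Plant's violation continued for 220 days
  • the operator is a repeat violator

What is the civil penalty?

€3,928,425

First 214 days: 214 × €11,160 = €2,388,240
Remaining days: (220 − 214) × €12,610 = €75,660
Per-day component: €2,388,240 + €75,660 = €2,463,900
Base plus per-day: €155,050 + €2,463,900 = €2,618,950
Enhancement: 50% of €2,618,950 = €1,309,475
Enhanced fine: €2,618,950 + €1,309,475 = €3,928,425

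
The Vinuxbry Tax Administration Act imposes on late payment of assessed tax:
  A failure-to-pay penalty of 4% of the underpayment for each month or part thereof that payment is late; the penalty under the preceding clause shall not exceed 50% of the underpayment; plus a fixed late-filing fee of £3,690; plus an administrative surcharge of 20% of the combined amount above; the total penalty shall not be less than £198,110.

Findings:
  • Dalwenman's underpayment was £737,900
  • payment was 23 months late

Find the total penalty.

Accrued rate: 4% × 23 = 92%, capped at 50% → 50%
Failure-to-pay penalty: 50% of £737,900 = £368,950
Penalty before surcharge: £368,950 + £3,690 = £372,640
Administrative surcharge: 20% of £372,640 = £74,528
Total penalty: £372,640 + £74,528 = £447,168
Minimum £198,110: £447,168 meets the minimum, no increase.

£447,168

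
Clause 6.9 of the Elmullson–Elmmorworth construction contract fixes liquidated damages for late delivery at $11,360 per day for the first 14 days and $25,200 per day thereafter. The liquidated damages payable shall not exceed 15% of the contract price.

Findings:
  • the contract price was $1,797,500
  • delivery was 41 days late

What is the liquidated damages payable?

First 14 days: 14 × $11,360 = $159,040
Remaining days: (41 − 14) × $25,200 = $680,400
Accrued per-day damages: $159,040 + $680,400 = $839,440
Cap: 15% of $1,797,500 = $269,625
Cap at $269,625: $839,440 exceeds the cap → $269,625

$269,625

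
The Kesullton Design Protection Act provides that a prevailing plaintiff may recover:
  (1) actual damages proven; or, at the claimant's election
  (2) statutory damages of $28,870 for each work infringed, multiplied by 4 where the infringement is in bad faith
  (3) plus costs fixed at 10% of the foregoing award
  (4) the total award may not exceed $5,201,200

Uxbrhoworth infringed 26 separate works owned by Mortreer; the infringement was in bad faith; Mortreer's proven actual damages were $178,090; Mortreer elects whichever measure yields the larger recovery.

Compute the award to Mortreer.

Statutory damages: 26 × $28,870 = $750,620
Multiplied by 4: 4 × $750,620 = $3,002,480
Greater of actual damages ($178,090) or enhanced statutory damages ($3,002,480): $3,002,480
Costs: 10% of $3,002,480 = $300,248
Award plus costs: $3,002,480 + $300,248 = $3,302,728
Cap at $5,201,200: $3,302,728 is within the cap, no reduction.

Award: $3,302,728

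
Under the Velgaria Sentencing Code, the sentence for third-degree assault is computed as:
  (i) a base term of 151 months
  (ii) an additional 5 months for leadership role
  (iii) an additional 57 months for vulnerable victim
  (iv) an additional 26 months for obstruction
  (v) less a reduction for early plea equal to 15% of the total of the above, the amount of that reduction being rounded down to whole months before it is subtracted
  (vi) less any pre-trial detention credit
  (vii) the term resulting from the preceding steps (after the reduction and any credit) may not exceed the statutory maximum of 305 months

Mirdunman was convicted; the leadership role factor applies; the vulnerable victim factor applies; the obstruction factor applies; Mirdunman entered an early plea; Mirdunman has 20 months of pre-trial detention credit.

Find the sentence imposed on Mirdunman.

Leadership role enhancement: +5 months
Vulnerable victim enhancement: +57 months
Obstruction enhancement: +26 months
Adjusted term: 151 months + 5 months + 57 months + 26 months = 239 months
Early plea reduction: 15% of 239 months = 35 months (rounded down)
After reduction: 239 − 35 = 204 months
Less pre-trial detention credit: 204 months − 20 months = 184 months
Cap at 305 months: 184 months is within the cap, no reduction.

184 months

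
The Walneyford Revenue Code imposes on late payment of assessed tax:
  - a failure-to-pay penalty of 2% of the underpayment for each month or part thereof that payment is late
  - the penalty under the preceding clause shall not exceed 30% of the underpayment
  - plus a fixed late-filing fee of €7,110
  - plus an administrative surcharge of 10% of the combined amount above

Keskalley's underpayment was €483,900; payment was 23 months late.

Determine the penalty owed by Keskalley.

€167,508

Accrued rate: 2% × 23 = 46%, capped at 30% → 30%
Failure-to-pay penalty: 30% of €483,900 = €145,170
Penalty before surcharge: €145,170 + €7,110 = €152,280
Administrative surcharge: 10% of €152,280 = €15,228
Total penalty: €152,280 + €15,228 = €167,508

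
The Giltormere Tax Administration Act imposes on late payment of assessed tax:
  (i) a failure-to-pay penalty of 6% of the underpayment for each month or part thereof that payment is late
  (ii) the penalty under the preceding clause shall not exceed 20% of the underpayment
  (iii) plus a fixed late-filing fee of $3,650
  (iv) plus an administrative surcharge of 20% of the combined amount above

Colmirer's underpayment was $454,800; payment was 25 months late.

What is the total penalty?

$113,532

Accrued rate: 6% × 25 = 150%, capped at 20% → 20%
Failure-to-pay penalty: 20% of $454,800 = $90,960
Penalty before surcharge: $90,960 + $3,650 = $94,610
Administrative surcharge: 20% of $94,610 = $18,922
Total penalty: $94,610 + $18,922 = $113,532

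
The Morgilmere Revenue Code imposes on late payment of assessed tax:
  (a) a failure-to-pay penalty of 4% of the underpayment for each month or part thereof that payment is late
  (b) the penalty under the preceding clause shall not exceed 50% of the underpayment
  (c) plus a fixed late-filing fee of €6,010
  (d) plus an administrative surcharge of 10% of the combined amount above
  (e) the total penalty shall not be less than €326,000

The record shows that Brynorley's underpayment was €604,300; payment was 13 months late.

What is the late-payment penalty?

Accrued rate: 4% × 13 = 52%, capped at 50% → 50%
Failure-to-pay penalty: 50% of €604,300 = €302,150
Penalty before surcharge: €302,150 + €6,010 = €308,160
Administrative surcharge: 10% of €308,160 = €30,816
Total penalty: €308,160 + €30,816 = €338,976
Minimum €326,000: €338,976 meets the minimum, no increase.

€338,976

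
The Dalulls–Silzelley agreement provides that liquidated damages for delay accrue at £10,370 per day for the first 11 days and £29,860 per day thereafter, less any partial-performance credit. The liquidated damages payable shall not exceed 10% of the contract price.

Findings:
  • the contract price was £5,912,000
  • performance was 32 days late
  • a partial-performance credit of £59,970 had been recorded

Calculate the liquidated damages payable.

£591,200

First 11 days: 11 × £10,370 = £114,070
Remaining days: (32 − 11) × £29,860 = £627,060
Accrued per-day damages: £114,070 + £627,060 = £741,130
Less partial-performance credit: £741,130 − £59,970 = £681,160
Cap: 10% of £5,912,000 = £591,200
Cap at £591,200: £681,160 exceeds the cap → £591,200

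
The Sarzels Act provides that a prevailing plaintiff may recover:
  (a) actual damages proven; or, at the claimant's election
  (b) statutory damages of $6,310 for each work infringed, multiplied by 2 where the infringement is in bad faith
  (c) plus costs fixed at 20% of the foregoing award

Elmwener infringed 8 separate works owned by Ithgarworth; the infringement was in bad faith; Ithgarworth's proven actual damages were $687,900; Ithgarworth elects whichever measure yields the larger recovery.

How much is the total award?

Statutory damages: 8 × $6,310 = $50,480
Doubled: 2 × $50,480 = $100,960
Greater of actual damages ($687,900) or enhanced statutory damages ($100,960): $687,900
Costs: 20% of $687,900 = $137,580
Award plus costs: $687,900 + $137,580 = $825,480

$825,480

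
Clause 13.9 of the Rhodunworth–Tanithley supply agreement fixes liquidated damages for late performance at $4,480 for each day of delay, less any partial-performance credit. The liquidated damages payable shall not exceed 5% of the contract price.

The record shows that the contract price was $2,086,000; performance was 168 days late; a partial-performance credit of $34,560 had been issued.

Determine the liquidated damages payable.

Liquidated damages: $104,300

Per-day damages: 168 × $4,480 = $752,640
Less partial-performance credit: $752,640 − $34,560 = $718,080
Cap: 5% of $2,086,000 = $104,300
Cap at $104,300: $718,080 exceeds the cap → $104,300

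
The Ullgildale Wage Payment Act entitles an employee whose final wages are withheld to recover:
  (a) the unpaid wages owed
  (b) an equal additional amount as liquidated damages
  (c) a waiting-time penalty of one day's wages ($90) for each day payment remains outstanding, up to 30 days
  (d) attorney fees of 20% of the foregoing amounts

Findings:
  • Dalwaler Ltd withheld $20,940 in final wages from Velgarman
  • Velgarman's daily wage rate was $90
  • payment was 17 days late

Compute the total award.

Liquidated damages (equal amount): $20,940
Penalty days: min(17, 30) = 17
Waiting-time penalty: 17 × $90 = $1,530
Subtotal: $20,940 + $20,940 + $1,530 = $43,410
Attorney fees: 20% of $43,410 = $8,682
Total award: $43,410 + $8,682 = $52,092

$52,092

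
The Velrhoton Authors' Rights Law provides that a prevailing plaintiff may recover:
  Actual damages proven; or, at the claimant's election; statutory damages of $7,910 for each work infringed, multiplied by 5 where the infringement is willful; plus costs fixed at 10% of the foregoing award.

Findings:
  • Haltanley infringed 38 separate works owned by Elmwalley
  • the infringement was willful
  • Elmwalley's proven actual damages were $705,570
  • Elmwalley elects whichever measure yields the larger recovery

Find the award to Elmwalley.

Statutory damages: 38 × $7,910 = $300,580
Multiplied by 5: 5 × $300,580 = $1,502,900
Greater of actual damages ($705,570) or enhanced statutory damages ($1,502,900): $1,502,900
Costs: 10% of $1,502,900 = $150,290
Award plus costs: $1,502,900 + $150,290 = $1,653,190

$1,653,190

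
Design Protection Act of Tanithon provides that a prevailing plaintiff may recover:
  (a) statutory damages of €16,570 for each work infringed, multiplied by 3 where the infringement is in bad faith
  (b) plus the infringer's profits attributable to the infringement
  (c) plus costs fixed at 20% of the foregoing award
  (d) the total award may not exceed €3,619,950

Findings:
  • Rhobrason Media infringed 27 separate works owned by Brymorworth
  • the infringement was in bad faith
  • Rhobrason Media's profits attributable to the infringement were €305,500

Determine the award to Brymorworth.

Statutory damages: 27 × €16,570 = €447,390
Trebled: 3 × €447,390 = €1,342,170
Combined award: €1,342,170 + €305,500 = €1,647,670
Costs: 20% of €1,647,670 = €329,534
Award plus costs: €1,647,670 + €329,534 = €1,977,204
Cap at €3,619,950: €1,977,204 is within the cap, no reduction.

€1,977,204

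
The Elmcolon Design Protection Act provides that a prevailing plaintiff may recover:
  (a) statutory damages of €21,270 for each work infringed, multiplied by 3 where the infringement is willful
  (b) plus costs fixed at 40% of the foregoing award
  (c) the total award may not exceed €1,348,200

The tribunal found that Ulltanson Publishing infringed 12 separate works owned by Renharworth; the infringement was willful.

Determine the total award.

Statutory damages: 12 × €21,270 = €255,240
Trebled: 3 × €255,240 = €765,720
Costs: 40% of €765,720 = €306,288
Award plus costs: €765,720 + €306,288 = €1,072,008
Cap at €1,348,200: €1,072,008 is within the cap, no reduction.

€1,072,008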